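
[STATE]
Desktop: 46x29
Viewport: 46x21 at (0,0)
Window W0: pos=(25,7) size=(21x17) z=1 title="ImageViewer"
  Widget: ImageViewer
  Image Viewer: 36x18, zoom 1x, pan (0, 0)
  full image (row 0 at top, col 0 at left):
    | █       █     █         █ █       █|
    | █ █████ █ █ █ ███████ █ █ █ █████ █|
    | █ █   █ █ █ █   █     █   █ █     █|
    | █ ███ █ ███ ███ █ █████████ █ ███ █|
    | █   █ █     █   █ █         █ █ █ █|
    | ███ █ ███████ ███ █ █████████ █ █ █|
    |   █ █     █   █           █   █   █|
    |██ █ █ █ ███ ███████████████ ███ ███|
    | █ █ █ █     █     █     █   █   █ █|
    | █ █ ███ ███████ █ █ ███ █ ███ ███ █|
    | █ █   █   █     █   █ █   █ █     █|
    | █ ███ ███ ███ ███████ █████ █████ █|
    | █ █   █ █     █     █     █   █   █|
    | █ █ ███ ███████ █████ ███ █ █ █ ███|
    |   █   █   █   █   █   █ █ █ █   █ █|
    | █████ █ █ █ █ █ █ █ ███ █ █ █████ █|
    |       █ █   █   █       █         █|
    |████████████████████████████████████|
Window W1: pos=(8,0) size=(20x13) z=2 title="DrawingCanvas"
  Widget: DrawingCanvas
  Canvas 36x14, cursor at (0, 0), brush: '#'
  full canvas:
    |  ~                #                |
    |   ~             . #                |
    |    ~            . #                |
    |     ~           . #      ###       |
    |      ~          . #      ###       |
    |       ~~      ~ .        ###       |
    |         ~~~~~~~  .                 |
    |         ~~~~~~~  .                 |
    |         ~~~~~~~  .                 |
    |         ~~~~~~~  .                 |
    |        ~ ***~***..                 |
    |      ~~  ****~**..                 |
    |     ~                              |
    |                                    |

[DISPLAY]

        ┏━━━━━━━━━━━━━━━━━━┓                  
        ┃ DrawingCanvas    ┃                  
        ┠──────────────────┨                  
        ┃+ ~               ┃                  
        ┃   ~             .┃                  
        ┃    ~            .┃                  
        ┃     ~           .┃                  
        ┃      ~          .┃━━━━━━━━━━━━━━━━━┓
        ┃       ~~      ~ .┃mageViewer       ┃
        ┃         ~~~~~~~  ┃─────────────────┨
        ┃         ~~~~~~~  ┃       █     █   ┃
        ┃         ~~~~~~~  ┃ █████ █ █ █ ████┃
        ┗━━━━━━━━━━━━━━━━━━┛ █   █ █ █ █   █ ┃
                         ┃ █ ███ █ ███ ███ █ ┃
                         ┃ █   █ █     █   █ ┃
                         ┃ ███ █ ███████ ███ ┃
                         ┃   █ █     █   █   ┃
                         ┃██ █ █ █ ███ ██████┃
                         ┃ █ █ █ █     █     ┃
                         ┃ █ █ ███ ███████ █ ┃
                         ┃ █ █   █   █     █ ┃


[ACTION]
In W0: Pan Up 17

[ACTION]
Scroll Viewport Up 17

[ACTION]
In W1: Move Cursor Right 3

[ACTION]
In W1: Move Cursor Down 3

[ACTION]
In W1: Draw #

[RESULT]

        ┏━━━━━━━━━━━━━━━━━━┓                  
        ┃ DrawingCanvas    ┃                  
        ┠──────────────────┨                  
        ┃  ~               ┃                  
        ┃   ~             .┃                  
        ┃    ~            .┃                  
        ┃   # ~           .┃                  
        ┃      ~          .┃━━━━━━━━━━━━━━━━━┓
        ┃       ~~      ~ .┃mageViewer       ┃
        ┃         ~~~~~~~  ┃─────────────────┨
        ┃         ~~~~~~~  ┃       █     █   ┃
        ┃         ~~~~~~~  ┃ █████ █ █ █ ████┃
        ┗━━━━━━━━━━━━━━━━━━┛ █   █ █ █ █   █ ┃
                         ┃ █ ███ █ ███ ███ █ ┃
                         ┃ █   █ █     █   █ ┃
                         ┃ ███ █ ███████ ███ ┃
                         ┃   █ █     █   █   ┃
                         ┃██ █ █ █ ███ ██████┃
                         ┃ █ █ █ █     █     ┃
                         ┃ █ █ ███ ███████ █ ┃
                         ┃ █ █   █   █     █ ┃


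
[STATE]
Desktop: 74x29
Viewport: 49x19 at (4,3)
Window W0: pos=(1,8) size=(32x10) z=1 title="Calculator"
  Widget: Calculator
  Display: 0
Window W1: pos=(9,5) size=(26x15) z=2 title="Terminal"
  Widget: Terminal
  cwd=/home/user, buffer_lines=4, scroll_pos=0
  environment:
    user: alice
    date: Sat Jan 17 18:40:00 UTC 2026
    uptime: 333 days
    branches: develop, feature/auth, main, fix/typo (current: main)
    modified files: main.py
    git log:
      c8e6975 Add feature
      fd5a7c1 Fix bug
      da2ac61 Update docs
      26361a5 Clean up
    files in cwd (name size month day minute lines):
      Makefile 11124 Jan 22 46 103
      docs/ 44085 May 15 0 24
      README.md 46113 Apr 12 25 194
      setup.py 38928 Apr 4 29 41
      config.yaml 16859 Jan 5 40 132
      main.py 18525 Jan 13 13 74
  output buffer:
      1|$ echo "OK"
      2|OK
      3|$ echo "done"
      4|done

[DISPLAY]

                                                 
                                                 
     ┏━━━━━━━━━━━━━━━━━━━━━━━━┓                  
     ┃ Terminal               ┃                  
     ┠────────────────────────┨                  
━━━━━┃$ echo "OK"             ┃                  
alcul┃OK                      ┃                  
─────┃$ echo "done"           ┃                  
     ┃done                    ┃                  
──┬──┃$ █                     ┃                  
7 │ 8┃                        ┃                  
──┼──┃                        ┃                  
4 │ 5┃                        ┃                  
──┴──┃                        ┃                  
━━━━━┃                        ┃                  
     ┃                        ┃                  
     ┗━━━━━━━━━━━━━━━━━━━━━━━━┛                  
                                                 
                                                 


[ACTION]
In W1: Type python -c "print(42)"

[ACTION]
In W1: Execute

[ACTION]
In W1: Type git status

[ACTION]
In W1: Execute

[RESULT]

                                                 
                                                 
     ┏━━━━━━━━━━━━━━━━━━━━━━━━┓                  
     ┃ Terminal               ┃                  
     ┠────────────────────────┨                  
━━━━━┃OK                      ┃                  
alcul┃$ echo "done"           ┃                  
─────┃done                    ┃                  
     ┃$ python -c "print(42)" ┃                  
──┬──┃42                      ┃                  
7 │ 8┃$ git status            ┃                  
──┼──┃On branch main          ┃                  
4 │ 5┃Changes not staged for c┃                  
──┴──┃                        ┃                  
━━━━━┃        modified:   main┃                  
     ┃$ █                     ┃                  
     ┗━━━━━━━━━━━━━━━━━━━━━━━━┛                  
                                                 
                                                 


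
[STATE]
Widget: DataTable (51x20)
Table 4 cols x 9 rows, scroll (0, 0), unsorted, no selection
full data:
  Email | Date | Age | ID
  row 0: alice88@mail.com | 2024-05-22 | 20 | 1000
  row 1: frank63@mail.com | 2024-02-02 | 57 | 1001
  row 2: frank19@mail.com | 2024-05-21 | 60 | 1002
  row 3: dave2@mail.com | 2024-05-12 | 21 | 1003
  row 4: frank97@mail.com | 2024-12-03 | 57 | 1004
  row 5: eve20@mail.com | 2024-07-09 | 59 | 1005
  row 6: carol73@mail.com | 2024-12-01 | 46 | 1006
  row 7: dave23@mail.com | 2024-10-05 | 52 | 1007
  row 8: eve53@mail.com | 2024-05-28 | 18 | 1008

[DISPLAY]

Email           │Date      │Age│ID                 
────────────────┼──────────┼───┼────               
alice88@mail.com│2024-05-22│20 │1000               
frank63@mail.com│2024-02-02│57 │1001               
frank19@mail.com│2024-05-21│60 │1002               
dave2@mail.com  │2024-05-12│21 │1003               
frank97@mail.com│2024-12-03│57 │1004               
eve20@mail.com  │2024-07-09│59 │1005               
carol73@mail.com│2024-12-01│46 │1006               
dave23@mail.com │2024-10-05│52 │1007               
eve53@mail.com  │2024-05-28│18 │1008               
                                                   
                                                   
                                                   
                                                   
                                                   
                                                   
                                                   
                                                   
                                                   


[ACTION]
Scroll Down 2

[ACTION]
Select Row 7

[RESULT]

Email           │Date      │Age│ID                 
────────────────┼──────────┼───┼────               
alice88@mail.com│2024-05-22│20 │1000               
frank63@mail.com│2024-02-02│57 │1001               
frank19@mail.com│2024-05-21│60 │1002               
dave2@mail.com  │2024-05-12│21 │1003               
frank97@mail.com│2024-12-03│57 │1004               
eve20@mail.com  │2024-07-09│59 │1005               
carol73@mail.com│2024-12-01│46 │1006               
>ave23@mail.com │2024-10-05│52 │1007               
eve53@mail.com  │2024-05-28│18 │1008               
                                                   
                                                   
                                                   
                                                   
                                                   
                                                   
                                                   
                                                   
                                                   


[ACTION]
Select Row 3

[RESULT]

Email           │Date      │Age│ID                 
────────────────┼──────────┼───┼────               
alice88@mail.com│2024-05-22│20 │1000               
frank63@mail.com│2024-02-02│57 │1001               
frank19@mail.com│2024-05-21│60 │1002               
>ave2@mail.com  │2024-05-12│21 │1003               
frank97@mail.com│2024-12-03│57 │1004               
eve20@mail.com  │2024-07-09│59 │1005               
carol73@mail.com│2024-12-01│46 │1006               
dave23@mail.com │2024-10-05│52 │1007               
eve53@mail.com  │2024-05-28│18 │1008               
                                                   
                                                   
                                                   
                                                   
                                                   
                                                   
                                                   
                                                   
                                                   


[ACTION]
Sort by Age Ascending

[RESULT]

Email           │Date      │Ag▲│ID                 
────────────────┼──────────┼───┼────               
eve53@mail.com  │2024-05-28│18 │1008               
alice88@mail.com│2024-05-22│20 │1000               
dave2@mail.com  │2024-05-12│21 │1003               
>arol73@mail.com│2024-12-01│46 │1006               
dave23@mail.com │2024-10-05│52 │1007               
frank63@mail.com│2024-02-02│57 │1001               
frank97@mail.com│2024-12-03│57 │1004               
eve20@mail.com  │2024-07-09│59 │1005               
frank19@mail.com│2024-05-21│60 │1002               
                                                   
                                                   
                                                   
                                                   
                                                   
                                                   
                                                   
                                                   
                                                   


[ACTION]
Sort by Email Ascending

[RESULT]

Email          ▲│Date      │Age│ID                 
────────────────┼──────────┼───┼────               
alice88@mail.com│2024-05-22│20 │1000               
carol73@mail.com│2024-12-01│46 │1006               
dave23@mail.com │2024-10-05│52 │1007               
>ave2@mail.com  │2024-05-12│21 │1003               
eve20@mail.com  │2024-07-09│59 │1005               
eve53@mail.com  │2024-05-28│18 │1008               
frank19@mail.com│2024-05-21│60 │1002               
frank63@mail.com│2024-02-02│57 │1001               
frank97@mail.com│2024-12-03│57 │1004               
                                                   
                                                   
                                                   
                                                   
                                                   
                                                   
                                                   
                                                   
                                                   


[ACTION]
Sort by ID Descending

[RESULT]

Email           │Date      │Age│ID ▼               
────────────────┼──────────┼───┼────               
eve53@mail.com  │2024-05-28│18 │1008               
dave23@mail.com │2024-10-05│52 │1007               
carol73@mail.com│2024-12-01│46 │1006               
>ve20@mail.com  │2024-07-09│59 │1005               
frank97@mail.com│2024-12-03│57 │1004               
dave2@mail.com  │2024-05-12│21 │1003               
frank19@mail.com│2024-05-21│60 │1002               
frank63@mail.com│2024-02-02│57 │1001               
alice88@mail.com│2024-05-22│20 │1000               
                                                   
                                                   
                                                   
                                                   
                                                   
                                                   
                                                   
                                                   
                                                   


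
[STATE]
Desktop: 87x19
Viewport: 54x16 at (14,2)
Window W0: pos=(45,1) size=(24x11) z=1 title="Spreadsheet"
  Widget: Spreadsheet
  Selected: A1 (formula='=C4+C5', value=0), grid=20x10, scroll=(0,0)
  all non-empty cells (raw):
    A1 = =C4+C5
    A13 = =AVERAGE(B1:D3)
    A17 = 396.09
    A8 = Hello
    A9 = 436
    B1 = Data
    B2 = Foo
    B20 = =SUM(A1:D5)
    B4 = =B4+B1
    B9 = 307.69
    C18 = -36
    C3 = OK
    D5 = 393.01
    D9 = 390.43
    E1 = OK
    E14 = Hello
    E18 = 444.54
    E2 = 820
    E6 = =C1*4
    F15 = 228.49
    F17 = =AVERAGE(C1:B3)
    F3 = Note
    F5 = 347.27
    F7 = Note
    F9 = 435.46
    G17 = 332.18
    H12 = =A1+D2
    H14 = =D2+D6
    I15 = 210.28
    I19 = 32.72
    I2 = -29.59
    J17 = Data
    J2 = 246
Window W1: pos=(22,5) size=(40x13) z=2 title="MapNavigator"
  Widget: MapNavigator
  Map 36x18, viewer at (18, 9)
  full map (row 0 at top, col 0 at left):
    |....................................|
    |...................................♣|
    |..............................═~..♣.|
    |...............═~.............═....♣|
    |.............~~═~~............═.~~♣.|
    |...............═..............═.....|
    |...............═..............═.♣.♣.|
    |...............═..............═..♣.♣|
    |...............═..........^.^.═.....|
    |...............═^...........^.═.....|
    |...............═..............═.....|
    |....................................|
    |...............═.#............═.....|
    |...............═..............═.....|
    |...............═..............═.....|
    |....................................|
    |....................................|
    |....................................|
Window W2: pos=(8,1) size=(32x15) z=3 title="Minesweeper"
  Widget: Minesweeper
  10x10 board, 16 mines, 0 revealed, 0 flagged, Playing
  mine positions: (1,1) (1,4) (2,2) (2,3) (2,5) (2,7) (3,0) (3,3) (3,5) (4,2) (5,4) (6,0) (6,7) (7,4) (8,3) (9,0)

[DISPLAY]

sweeper                  ┃     ┃ Spreadsheet          
─────────────────────────┨     ┠──────────────────────
■■■■■                    ┃     ┃A1: =C4+C5            
■■■■■                    ┃━━━━━━━━━━━━━━━━━━━━━┓      
■■■■■                    ┃                     ┃------
■■■■■                    ┃─────────────────────┨      
■■■■■                    ┃..............═..... ┃      
■■■■■                    ┃..............═.♣.♣. ┃   0OK
■■■■■                    ┃..............═..♣.♣ ┃C!    
■■■■■                    ┃..........^.^.═..... ┃━━━━━━
■■■■■                    ┃^.@.........^.═..... ┃      
■■■■■                    ┃..............═..... ┃      
                         ┃.................... ┃      
━━━━━━━━━━━━━━━━━━━━━━━━━┛.#............═..... ┃      
        ┃ ...............═..............═..... ┃      
        ┗━━━━━━━━━━━━━━━━━━━━━━━━━━━━━━━━━━━━━━┛      


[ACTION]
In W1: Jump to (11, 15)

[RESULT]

sweeper                  ┃     ┃ Spreadsheet          
─────────────────────────┨     ┠──────────────────────
■■■■■                    ┃     ┃A1: =C4+C5            
■■■■■                    ┃━━━━━━━━━━━━━━━━━━━━━┓      
■■■■■                    ┃                     ┃------
■■■■■                    ┃─────────────────────┨      
■■■■■                    ┃.....................┃      
■■■■■                    ┃......═.#............┃   0OK
■■■■■                    ┃......═..............┃C!    
■■■■■                    ┃......═..............┃━━━━━━
■■■■■                    ┃..@..................┃      
■■■■■                    ┃.....................┃      
                         ┃.....................┃      
━━━━━━━━━━━━━━━━━━━━━━━━━┛                     ┃      
        ┃                                      ┃      
        ┗━━━━━━━━━━━━━━━━━━━━━━━━━━━━━━━━━━━━━━┛      


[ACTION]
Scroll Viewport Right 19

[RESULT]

      ┃     ┃ Spreadsheet          ┃                  
──────┨     ┠──────────────────────┨                  
      ┃     ┃A1: =C4+C5            ┃                  
      ┃━━━━━━━━━━━━━━━━━━━━━┓      ┃                  
      ┃                     ┃------┃                  
      ┃─────────────────────┨      ┃                  
      ┃.....................┃      ┃                  
      ┃......═.#............┃   0OK┃                  
      ┃......═..............┃C!    ┃                  
      ┃......═..............┃━━━━━━┛                  
      ┃..@..................┃                         
      ┃.....................┃                         
      ┃.....................┃                         
━━━━━━┛                     ┃                         
                            ┃                         
━━━━━━━━━━━━━━━━━━━━━━━━━━━━┛                         


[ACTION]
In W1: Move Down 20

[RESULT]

      ┃     ┃ Spreadsheet          ┃                  
──────┨     ┠──────────────────────┨                  
      ┃     ┃A1: =C4+C5            ┃                  
      ┃━━━━━━━━━━━━━━━━━━━━━┓      ┃                  
      ┃                     ┃------┃                  
      ┃─────────────────────┨      ┃                  
      ┃......═..............┃      ┃                  
      ┃......═..............┃   0OK┃                  
      ┃.....................┃C!    ┃                  
      ┃.....................┃━━━━━━┛                  
      ┃..@..................┃                         
      ┃                     ┃                         
      ┃                     ┃                         
━━━━━━┛                     ┃                         
                            ┃                         
━━━━━━━━━━━━━━━━━━━━━━━━━━━━┛                         


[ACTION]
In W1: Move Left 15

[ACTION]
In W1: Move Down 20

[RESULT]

      ┃     ┃ Spreadsheet          ┃                  
──────┨     ┠──────────────────────┨                  
      ┃     ┃A1: =C4+C5            ┃                  
      ┃━━━━━━━━━━━━━━━━━━━━━┓      ┃                  
      ┃                     ┃------┃                  
      ┃─────────────────────┨      ┃                  
      ┃  ...............═...┃      ┃                  
      ┃  ...............═...┃   0OK┃                  
      ┃  ...................┃C!    ┃                  
      ┃  ...................┃━━━━━━┛                  
      ┃  @..................┃                         
      ┃                     ┃                         
      ┃                     ┃                         
━━━━━━┛                     ┃                         
                            ┃                         
━━━━━━━━━━━━━━━━━━━━━━━━━━━━┛                         


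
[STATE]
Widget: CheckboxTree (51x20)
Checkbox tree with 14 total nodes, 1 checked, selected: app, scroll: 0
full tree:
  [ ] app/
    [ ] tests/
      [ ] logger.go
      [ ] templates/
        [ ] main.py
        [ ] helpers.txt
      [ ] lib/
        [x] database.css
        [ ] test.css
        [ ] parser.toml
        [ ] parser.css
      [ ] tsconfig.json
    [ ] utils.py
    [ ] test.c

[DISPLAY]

>[-] app/                                          
   [-] tests/                                      
     [ ] logger.go                                 
     [ ] templates/                                
       [ ] main.py                                 
       [ ] helpers.txt                             
     [-] lib/                                      
       [x] database.css                            
       [ ] test.css                                
       [ ] parser.toml                             
       [ ] parser.css                              
     [ ] tsconfig.json                             
   [ ] utils.py                                    
   [ ] test.c                                      
                                                   
                                                   
                                                   
                                                   
                                                   
                                                   


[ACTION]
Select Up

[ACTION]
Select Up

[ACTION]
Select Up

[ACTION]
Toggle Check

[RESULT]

>[x] app/                                          
   [x] tests/                                      
     [x] logger.go                                 
     [x] templates/                                
       [x] main.py                                 
       [x] helpers.txt                             
     [x] lib/                                      
       [x] database.css                            
       [x] test.css                                
       [x] parser.toml                             
       [x] parser.css                              
     [x] tsconfig.json                             
   [x] utils.py                                    
   [x] test.c                                      
                                                   
                                                   
                                                   
                                                   
                                                   
                                                   


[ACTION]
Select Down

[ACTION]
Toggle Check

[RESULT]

 [-] app/                                          
>  [ ] tests/                                      
     [ ] logger.go                                 
     [ ] templates/                                
       [ ] main.py                                 
       [ ] helpers.txt                             
     [ ] lib/                                      
       [ ] database.css                            
       [ ] test.css                                
       [ ] parser.toml                             
       [ ] parser.css                              
     [ ] tsconfig.json                             
   [x] utils.py                                    
   [x] test.c                                      
                                                   
                                                   
                                                   
                                                   
                                                   
                                                   


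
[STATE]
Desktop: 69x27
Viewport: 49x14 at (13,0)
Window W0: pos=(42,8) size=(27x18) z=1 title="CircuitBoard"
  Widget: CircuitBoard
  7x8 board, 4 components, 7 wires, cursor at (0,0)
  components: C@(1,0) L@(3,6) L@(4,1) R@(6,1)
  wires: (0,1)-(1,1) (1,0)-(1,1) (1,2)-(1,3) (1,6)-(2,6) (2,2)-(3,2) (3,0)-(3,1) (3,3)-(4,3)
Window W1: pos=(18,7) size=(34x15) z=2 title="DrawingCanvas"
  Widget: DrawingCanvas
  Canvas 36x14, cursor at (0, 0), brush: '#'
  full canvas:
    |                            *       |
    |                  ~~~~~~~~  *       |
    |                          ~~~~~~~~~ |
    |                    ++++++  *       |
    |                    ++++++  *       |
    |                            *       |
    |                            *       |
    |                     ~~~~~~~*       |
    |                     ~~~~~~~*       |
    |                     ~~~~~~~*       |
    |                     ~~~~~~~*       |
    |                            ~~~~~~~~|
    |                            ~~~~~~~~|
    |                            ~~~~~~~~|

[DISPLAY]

                                                 
                                                 
                                                 
                                                 
                                                 
                                                 
                                                 
     ┏━━━━━━━━━━━━━━━━━━━━━━━━━━━━━━━━┓          
     ┃ DrawingCanvas                  ┃━━━━━━━━━━
     ┠────────────────────────────────┨oard      
     ┃+                           *   ┃──────────
     ┃                  ~~~~~~~~  *   ┃3 4 5 6   
     ┃                          ~~~~~~┃          
     ┃                    ++++++  *   ┃          


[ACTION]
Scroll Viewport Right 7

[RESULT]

                                                 
                                                 
                                                 
                                                 
                                                 
                                                 
                                                 
━━━━━━━━━━━━━━━━━━━━━━━━━━━━━━━┓                 
DrawingCanvas                  ┃━━━━━━━━━━━━━━━━┓
───────────────────────────────┨oard            ┃
                           *   ┃────────────────┨
                 ~~~~~~~~  *   ┃3 4 5 6         ┃
                         ~~~~~~┃                ┃
                   ++++++  *   ┃                ┃


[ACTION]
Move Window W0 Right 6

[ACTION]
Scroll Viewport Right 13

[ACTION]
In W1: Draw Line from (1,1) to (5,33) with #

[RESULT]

                                                 
                                                 
                                                 
                                                 
                                                 
                                                 
                                                 
━━━━━━━━━━━━━━━━━━━━━━━━━━━━━━━┓                 
DrawingCanvas                  ┃━━━━━━━━━━━━━━━━┓
───────────────────────────────┨oard            ┃
                           *   ┃────────────────┨
#####            ~~~~~~~~  *   ┃3 4 5 6         ┃
     ########            ~~~~~~┃                ┃
             ########++++  *   ┃                ┃


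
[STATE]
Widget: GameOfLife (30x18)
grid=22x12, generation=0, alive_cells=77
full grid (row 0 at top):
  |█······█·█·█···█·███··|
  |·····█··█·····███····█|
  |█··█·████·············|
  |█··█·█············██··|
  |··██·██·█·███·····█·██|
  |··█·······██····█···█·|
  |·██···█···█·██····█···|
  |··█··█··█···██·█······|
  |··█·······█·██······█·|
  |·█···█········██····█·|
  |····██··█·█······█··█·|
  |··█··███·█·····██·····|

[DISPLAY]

Gen: 0                        
█······█·█·█···█·███··        
·····█··█·····███····█        
█··█·████·············        
█··█·█············██··        
··██·██·█·███·····█·██        
··█·······██····█···█·        
·██···█···█·██····█···        
··█··█··█···██·█······        
··█·······█·██······█·        
·█···█········██····█·        
····██··█·█······█··█·        
··█··███·█·····██·····        
                              
                              
                              
                              
                              


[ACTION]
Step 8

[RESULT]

Gen: 8                        
·····████·············        
····█···█·············        
·····███··············        
·····█·██·············        
·········█············        
·········█·········█··        
······█··█·····██·█·█·        
····██·········█·████·        
···█··█··██·····███·█·        
···█·█··█████····██·██        
····█·····███······██·        
······················        
                              
                              
                              
                              
                              


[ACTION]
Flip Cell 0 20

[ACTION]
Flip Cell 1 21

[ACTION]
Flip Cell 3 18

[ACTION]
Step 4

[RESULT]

Gen: 12                       
·····████·············        
····███··█············        
···██·····█···········        
····███···█···········        
····█·····█···········        
····█·····██········█·        
···██·██··█····██···█·        
···███···█·····██···█·        
··██·████·············        
···█·███··········███·        
····███···········██··        
····················█·        
                              
                              
                              
                              
                              


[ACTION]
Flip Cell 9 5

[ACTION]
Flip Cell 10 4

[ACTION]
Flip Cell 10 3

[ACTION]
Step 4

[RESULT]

Gen: 16                       
·······█·██···········        
·······█···█··········        
·········███··········        
···█····███···········        
··█···██·█············        
···██···············█·        
····█··········██··██·        
····█████······██··█·█        
····█···██············        
···█··················        
···██···█·············        
······················        
                              
                              
                              
                              
                              


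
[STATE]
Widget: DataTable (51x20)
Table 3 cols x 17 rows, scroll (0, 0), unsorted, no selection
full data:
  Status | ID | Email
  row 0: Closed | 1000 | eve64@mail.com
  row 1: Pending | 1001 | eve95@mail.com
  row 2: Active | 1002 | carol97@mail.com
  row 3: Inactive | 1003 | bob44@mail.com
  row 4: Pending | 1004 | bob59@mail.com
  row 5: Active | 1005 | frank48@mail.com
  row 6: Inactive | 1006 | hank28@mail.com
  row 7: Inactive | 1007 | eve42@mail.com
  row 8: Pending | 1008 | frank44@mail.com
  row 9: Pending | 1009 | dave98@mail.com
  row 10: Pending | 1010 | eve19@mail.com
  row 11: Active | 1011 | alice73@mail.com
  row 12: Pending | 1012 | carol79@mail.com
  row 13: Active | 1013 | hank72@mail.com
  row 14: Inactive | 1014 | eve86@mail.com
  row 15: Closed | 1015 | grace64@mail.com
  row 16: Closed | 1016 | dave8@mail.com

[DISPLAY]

Status  │ID  │Email                                
────────┼────┼────────────────                     
Closed  │1000│eve64@mail.com                       
Pending │1001│eve95@mail.com                       
Active  │1002│carol97@mail.com                     
Inactive│1003│bob44@mail.com                       
Pending │1004│bob59@mail.com                       
Active  │1005│frank48@mail.com                     
Inactive│1006│hank28@mail.com                      
Inactive│1007│eve42@mail.com                       
Pending │1008│frank44@mail.com                     
Pending │1009│dave98@mail.com                      
Pending │1010│eve19@mail.com                       
Active  │1011│alice73@mail.com                     
Pending │1012│carol79@mail.com                     
Active  │1013│hank72@mail.com                      
Inactive│1014│eve86@mail.com                       
Closed  │1015│grace64@mail.com                     
Closed  │1016│dave8@mail.com                       
                                                   


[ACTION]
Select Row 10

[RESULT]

Status  │ID  │Email                                
────────┼────┼────────────────                     
Closed  │1000│eve64@mail.com                       
Pending │1001│eve95@mail.com                       
Active  │1002│carol97@mail.com                     
Inactive│1003│bob44@mail.com                       
Pending │1004│bob59@mail.com                       
Active  │1005│frank48@mail.com                     
Inactive│1006│hank28@mail.com                      
Inactive│1007│eve42@mail.com                       
Pending │1008│frank44@mail.com                     
Pending │1009│dave98@mail.com                      
>ending │1010│eve19@mail.com                       
Active  │1011│alice73@mail.com                     
Pending │1012│carol79@mail.com                     
Active  │1013│hank72@mail.com                      
Inactive│1014│eve86@mail.com                       
Closed  │1015│grace64@mail.com                     
Closed  │1016│dave8@mail.com                       
                                                   


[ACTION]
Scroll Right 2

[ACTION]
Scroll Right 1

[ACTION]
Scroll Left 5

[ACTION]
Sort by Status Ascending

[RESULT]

Status ▲│ID  │Email                                
────────┼────┼────────────────                     
Active  │1002│carol97@mail.com                     
Active  │1005│frank48@mail.com                     
Active  │1011│alice73@mail.com                     
Active  │1013│hank72@mail.com                      
Closed  │1000│eve64@mail.com                       
Closed  │1015│grace64@mail.com                     
Closed  │1016│dave8@mail.com                       
Inactive│1003│bob44@mail.com                       
Inactive│1006│hank28@mail.com                      
Inactive│1007│eve42@mail.com                       
>nactive│1014│eve86@mail.com                       
Pending │1001│eve95@mail.com                       
Pending │1004│bob59@mail.com                       
Pending │1008│frank44@mail.com                     
Pending │1009│dave98@mail.com                      
Pending │1010│eve19@mail.com                       
Pending │1012│carol79@mail.com                     
                                                   
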